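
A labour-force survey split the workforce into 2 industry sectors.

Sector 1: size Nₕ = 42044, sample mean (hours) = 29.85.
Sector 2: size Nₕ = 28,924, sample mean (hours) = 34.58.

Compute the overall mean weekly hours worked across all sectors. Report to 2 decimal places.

31.78

N = 42044 + 28924 = 70968.
Weight each subgroup mean by Nₕ/N and sum.
Σ Nₕx̄ₕ = 42044·29.85 + 28924·34.58 = 1255013.4 + 1000191.92 = 2255205.32.
Divide by N: 2255205.32 / 70968 = 31.7778... → 31.78.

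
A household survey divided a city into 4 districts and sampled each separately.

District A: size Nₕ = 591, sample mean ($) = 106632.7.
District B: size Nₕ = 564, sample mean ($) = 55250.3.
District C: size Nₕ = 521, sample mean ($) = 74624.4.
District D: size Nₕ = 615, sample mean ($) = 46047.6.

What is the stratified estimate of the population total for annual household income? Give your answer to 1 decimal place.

A: 591·106632.7 = 63019925.7
B: 564·55250.3 = 31161169.2
C: 521·74624.4 = 38879312.4
D: 615·46047.6 = 28319274
τ̂ = Σ Nₕx̄ₕ = 161379681.3.

161379681.3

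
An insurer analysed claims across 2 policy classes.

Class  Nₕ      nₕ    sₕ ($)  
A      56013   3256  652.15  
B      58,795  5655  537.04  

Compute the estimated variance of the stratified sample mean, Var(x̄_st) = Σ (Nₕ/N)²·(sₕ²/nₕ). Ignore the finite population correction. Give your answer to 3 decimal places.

44.467

N = 114808; Wₕ = Nₕ/N.
class A: (56013/114808)²·652.15²/3256 = 31.091664
class B: (58795/114808)²·537.04²/5655 = 13.375719
Sum = 44.467383 → 44.467.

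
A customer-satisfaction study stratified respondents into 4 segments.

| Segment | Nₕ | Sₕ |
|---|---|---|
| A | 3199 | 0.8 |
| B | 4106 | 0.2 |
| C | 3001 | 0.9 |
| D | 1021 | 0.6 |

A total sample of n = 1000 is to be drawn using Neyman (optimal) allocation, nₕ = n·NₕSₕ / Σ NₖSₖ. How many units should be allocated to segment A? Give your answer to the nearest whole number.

382

Σ NₕSₕ = 3199·0.8 + 4106·0.2 + 3001·0.9 + 1021·0.6 = 6693.9.
Share for A: 2559.2/6693.9 = 0.38232.
n_A = 1000 × 0.38232 = 382.318... → 382.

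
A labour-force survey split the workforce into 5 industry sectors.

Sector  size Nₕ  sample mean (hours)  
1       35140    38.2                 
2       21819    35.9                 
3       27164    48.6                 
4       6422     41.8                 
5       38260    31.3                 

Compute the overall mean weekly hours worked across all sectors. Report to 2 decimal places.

x̄_st = (Σ Nₕx̄ₕ) / (Σ Nₕ) = (35140·38.2 + 21819·35.9 + 27164·48.6 + 6422·41.8 + 38260·31.3) / 128805
= 4911798.1 / 128805 = 38.1336... → 38.13.

38.13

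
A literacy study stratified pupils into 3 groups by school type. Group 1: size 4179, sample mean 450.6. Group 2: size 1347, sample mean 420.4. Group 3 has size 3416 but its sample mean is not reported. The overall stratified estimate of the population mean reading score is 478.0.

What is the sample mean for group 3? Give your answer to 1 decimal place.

Σ Nₕx̄ₕ = N·μ, so 3416·x̄_3 = 8942·478.0 − (4179·450.6 + 1347·420.4).
= 4274276 − 2449336.2 = 1824939.8.
x̄_3 = 1824939.8 / 3416 = 534.233... → 534.2.

534.2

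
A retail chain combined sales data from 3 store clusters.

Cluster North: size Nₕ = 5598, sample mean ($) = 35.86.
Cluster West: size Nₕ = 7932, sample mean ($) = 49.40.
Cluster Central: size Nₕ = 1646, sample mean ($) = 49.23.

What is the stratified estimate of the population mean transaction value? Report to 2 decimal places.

44.39

x̄_st = (Σ Nₕx̄ₕ) / (Σ Nₕ) = (5598·35.86 + 7932·49.40 + 1646·49.23) / 15176
= 673617.66 / 15176 = 44.3870... → 44.39.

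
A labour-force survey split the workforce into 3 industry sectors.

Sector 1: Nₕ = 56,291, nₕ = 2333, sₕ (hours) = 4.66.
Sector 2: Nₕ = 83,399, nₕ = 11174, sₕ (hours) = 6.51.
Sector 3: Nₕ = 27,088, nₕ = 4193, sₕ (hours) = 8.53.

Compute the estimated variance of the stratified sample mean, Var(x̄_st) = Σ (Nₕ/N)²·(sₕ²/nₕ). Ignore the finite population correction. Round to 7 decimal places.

N = 166778; Wₕ = Nₕ/N.
sector 1: (56291/166778)²·4.66²/2333 = 0.0010603702
sector 2: (83399/166778)²·6.51²/11174 = 0.0009484129
sector 3: (27088/166778)²·8.53²/4193 = 0.0004577724
Sum = 0.0024665555 → 0.0024666.

0.0024666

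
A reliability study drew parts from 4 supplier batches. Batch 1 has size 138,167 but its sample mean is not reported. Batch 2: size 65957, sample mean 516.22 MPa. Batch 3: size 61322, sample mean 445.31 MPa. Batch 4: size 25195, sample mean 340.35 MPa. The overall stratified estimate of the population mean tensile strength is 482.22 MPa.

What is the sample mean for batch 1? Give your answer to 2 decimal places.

508.24

N = 138167 + 65957 + 61322 + 25195 = 290641.
Overall total = μ·N = 482.22·290641 = 140152903.02.
Subtract the known strata: 65957·516.22 + 61322·445.31 + 25195·340.35 = 69930740.61.
Remaining total for batch 1: 140152903.02 − 69930740.61 = 70222162.41.
Divide by its size: 70222162.41 / 138167 = 508.2412... → 508.24.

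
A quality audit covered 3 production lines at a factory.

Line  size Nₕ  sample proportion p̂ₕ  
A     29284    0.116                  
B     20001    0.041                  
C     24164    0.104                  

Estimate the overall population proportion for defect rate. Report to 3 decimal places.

N = 29284 + 20001 + 24164 = 73449.
Overall proportion = Σ (Nₕ/N)·p̂ₕ.
Σ Nₕp̂ₕ = 3396.944 + 820.041 + 2513.056 = 6730.041.
6730.041 / 73449 = 0.09163... → 0.092.

0.092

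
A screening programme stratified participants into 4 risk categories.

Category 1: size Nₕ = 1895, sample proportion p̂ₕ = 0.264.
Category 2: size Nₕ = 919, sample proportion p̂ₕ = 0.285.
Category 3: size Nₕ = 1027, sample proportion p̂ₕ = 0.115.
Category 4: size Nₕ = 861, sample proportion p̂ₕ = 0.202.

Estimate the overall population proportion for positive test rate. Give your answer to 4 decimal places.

Wₕ = Nₕ/N with N = 4702: 0.4030, 0.1954, 0.2184, 0.1831.
p̂_st = 0.4030·0.264 + 0.1954·0.285 + 0.2184·0.115 + 0.1831·0.202 ≈ 0.224207... → 0.2242.

0.2242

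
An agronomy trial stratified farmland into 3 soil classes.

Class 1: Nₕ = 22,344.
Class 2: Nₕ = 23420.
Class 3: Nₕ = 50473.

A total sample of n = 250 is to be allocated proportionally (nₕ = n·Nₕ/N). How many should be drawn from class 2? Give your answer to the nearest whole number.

N = 22344 + 23420 + 50473 = 96237.
n_2 = 250·23420/96237 = 60.839... → 61.

61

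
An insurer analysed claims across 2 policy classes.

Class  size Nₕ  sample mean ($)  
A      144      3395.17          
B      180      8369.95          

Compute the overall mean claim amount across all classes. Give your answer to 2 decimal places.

6158.94

x̄_st = (Σ Nₕx̄ₕ) / (Σ Nₕ) = (144·3395.17 + 180·8369.95) / 324
= 1995495.48 / 324 = 6158.9367... → 6158.94.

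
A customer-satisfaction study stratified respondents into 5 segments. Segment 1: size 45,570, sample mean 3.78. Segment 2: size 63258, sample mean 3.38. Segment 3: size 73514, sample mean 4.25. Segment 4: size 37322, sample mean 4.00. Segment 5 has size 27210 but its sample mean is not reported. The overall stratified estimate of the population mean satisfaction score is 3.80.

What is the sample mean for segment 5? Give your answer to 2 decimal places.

3.32

N = 45570 + 63258 + 73514 + 37322 + 27210 = 246874.
Overall total = μ·N = 3.80·246874 = 938121.2.
Subtract the known strata: 45570·3.78 + 63258·3.38 + 73514·4.25 + 37322·4.00 = 847789.14.
Remaining total for segment 5: 938121.2 − 847789.14 = 90332.06.
Divide by its size: 90332.06 / 27210 = 3.3198... → 3.32.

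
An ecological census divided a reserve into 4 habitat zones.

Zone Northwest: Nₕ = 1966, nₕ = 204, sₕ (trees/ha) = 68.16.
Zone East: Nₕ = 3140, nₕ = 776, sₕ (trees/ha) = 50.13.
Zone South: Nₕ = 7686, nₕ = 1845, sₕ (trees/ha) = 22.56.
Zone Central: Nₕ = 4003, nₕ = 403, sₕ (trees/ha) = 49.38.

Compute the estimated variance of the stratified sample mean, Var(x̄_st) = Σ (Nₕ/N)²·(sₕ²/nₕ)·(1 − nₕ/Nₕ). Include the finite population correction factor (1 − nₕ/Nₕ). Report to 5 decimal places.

N = 16795; Wₕ = Nₕ/N.
zone Northwest: (1966/16795)²·68.16²/204·(1 − 204/1966) = 0.27967806
zone East: (3140/16795)²·50.13²/776·(1 − 776/3140) = 0.08522182
zone South: (7686/16795)²·22.56²/1845·(1 − 1845/7686) = 0.04390454
zone Central: (4003/16795)²·49.38²/403·(1 − 403/4003) = 0.30911864
Sum = 0.71792306 → 0.71792.

0.71792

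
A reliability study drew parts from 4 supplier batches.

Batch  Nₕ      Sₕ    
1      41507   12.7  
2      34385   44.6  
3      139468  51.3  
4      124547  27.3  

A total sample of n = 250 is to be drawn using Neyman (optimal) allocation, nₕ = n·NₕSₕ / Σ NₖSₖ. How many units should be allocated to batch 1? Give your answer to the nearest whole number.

10

Σ NₕSₕ = 41507·12.7 + 34385·44.6 + 139468·51.3 + 124547·27.3 = 12615551.4.
Share for 1: 527138.9/12615551.4 = 0.04178.
n_1 = 250 × 0.04178 = 10.446... → 10.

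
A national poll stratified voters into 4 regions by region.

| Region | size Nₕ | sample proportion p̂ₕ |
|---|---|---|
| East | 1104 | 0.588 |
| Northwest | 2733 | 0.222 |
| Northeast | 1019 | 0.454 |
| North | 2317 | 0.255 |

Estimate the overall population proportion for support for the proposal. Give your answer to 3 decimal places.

N = 1104 + 2733 + 1019 + 2317 = 7173.
Overall proportion = Σ (Nₕ/N)·p̂ₕ.
Σ Nₕp̂ₕ = 649.152 + 606.726 + 462.626 + 590.835 = 2309.339.
2309.339 / 7173 = 0.32195... → 0.322.

0.322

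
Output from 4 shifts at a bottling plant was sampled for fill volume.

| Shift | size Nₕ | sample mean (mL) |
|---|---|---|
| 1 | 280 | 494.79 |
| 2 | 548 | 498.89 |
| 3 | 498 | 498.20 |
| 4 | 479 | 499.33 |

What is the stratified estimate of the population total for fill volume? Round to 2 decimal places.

Estimate total by summing Nₕ·x̄ₕ over strata.
280·494.79 + 548·498.89 + 498·498.20 + 479·499.33 = 138541.2 + 273391.72 + 248103.6 + 239179.07 = 899215.59.

899215.59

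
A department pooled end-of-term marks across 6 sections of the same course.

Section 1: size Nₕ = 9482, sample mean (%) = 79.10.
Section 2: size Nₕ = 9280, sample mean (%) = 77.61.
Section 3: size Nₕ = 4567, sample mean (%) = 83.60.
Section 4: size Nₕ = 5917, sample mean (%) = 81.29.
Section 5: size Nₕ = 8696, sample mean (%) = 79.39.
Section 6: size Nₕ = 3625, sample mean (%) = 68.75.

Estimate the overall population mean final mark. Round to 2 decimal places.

x̄_st = (Σ Nₕx̄ₕ) / (Σ Nₕ) = (9482·79.10 + 9280·77.61 + 4567·83.60 + 5917·81.29 + 8696·79.39 + 3625·68.75) / 41567
= 3272635.32 / 41567 = 78.7316... → 78.73.

78.73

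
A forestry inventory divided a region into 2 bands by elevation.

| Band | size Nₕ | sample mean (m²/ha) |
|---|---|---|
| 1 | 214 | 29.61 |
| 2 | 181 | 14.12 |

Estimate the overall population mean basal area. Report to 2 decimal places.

N = 214 + 181 = 395.
The stratified mean weights each stratum mean by its population share Nₕ/N.
Σ Nₕx̄ₕ = 214·29.61 + 181·14.12 = 6336.54 + 2555.72 = 8892.26.
Divide by N: 8892.26 / 395 = 22.5121... → 22.51.

22.51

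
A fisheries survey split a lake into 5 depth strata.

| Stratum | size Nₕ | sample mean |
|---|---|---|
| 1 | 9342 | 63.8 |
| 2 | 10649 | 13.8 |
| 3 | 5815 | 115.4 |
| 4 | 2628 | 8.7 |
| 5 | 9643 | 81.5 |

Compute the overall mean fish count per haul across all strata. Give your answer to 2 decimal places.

58.38

N = 9342 + 10649 + 5815 + 2628 + 9643 = 38077.
Overall mean = Σ (Nₕ/N)·x̄ₕ — weight by population share, not a simple average.
Σ Nₕx̄ₕ = 9342·63.8 + 10649·13.8 + 5815·115.4 + 2628·8.7 + 9643·81.5 = 596019.6 + 146956.2 + 671051 + 22863.6 + 785904.5 = 2222794.9.
Divide by N: 2222794.9 / 38077 = 58.3763... → 58.38.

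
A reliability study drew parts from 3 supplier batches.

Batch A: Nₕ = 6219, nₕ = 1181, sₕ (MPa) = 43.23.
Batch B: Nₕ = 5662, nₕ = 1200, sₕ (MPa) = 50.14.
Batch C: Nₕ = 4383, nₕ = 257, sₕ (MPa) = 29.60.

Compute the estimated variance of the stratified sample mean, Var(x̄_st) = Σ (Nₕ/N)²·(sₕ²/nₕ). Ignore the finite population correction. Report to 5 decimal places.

0.73287

N = 16264. Term for each stratum: Wₕ²sₕ²/nₕ.
Var(x̄_st) = 0.23136995 + 0.25390568 + 0.24759308 = 0.73286871 → 0.73287.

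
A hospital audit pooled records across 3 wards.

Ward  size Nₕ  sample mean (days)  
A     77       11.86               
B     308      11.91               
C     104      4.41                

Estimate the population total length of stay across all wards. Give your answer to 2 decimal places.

Estimate total by summing Nₕ·x̄ₕ over strata.
77·11.86 + 308·11.91 + 104·4.41 = 913.22 + 3668.28 + 458.64 = 5040.14.

5040.14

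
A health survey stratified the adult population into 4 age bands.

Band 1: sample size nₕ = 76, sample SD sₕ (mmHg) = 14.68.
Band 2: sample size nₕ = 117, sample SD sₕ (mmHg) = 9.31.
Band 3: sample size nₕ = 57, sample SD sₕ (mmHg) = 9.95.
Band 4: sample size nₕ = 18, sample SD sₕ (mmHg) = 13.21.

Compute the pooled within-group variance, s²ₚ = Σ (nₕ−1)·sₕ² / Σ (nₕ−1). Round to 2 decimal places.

131.54

Degrees of freedom: 75 + 116 + 56 + 17 = 264.
Σ(nₕ−1)sₕ² = 75·215.5024 + 116·86.6761 + 56·99.0025 + 17·174.5041 = 34727.8173.
s²ₚ = 34727.8173 / 264 = 131.5448... → 131.54.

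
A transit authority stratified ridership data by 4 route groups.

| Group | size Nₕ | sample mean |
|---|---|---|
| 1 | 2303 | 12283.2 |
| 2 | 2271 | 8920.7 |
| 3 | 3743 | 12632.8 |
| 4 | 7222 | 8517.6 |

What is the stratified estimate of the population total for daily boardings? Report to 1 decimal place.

157345796.9

1: 2303·12283.2 = 28288209.6
2: 2271·8920.7 = 20258909.7
3: 3743·12632.8 = 47284570.4
4: 7222·8517.6 = 61514107.2
τ̂ = Σ Nₕx̄ₕ = 157345796.9.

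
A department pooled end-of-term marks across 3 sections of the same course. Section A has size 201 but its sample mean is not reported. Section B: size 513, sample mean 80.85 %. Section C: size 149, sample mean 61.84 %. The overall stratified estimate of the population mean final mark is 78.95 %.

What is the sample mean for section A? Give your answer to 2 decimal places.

Σ Nₕx̄ₕ = N·μ, so 201·x̄_A = 863·78.95 − (513·80.85 + 149·61.84).
= 68133.85 − 50690.21 = 17443.64.
x̄_A = 17443.64 / 201 = 86.7843... → 86.78.

86.78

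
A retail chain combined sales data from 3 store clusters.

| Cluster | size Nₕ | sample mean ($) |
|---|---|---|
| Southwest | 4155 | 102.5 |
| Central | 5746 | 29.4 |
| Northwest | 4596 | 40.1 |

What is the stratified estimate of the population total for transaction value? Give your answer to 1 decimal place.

Southwest: 4155·102.5 = 425887.5
Central: 5746·29.4 = 168932.4
Northwest: 4596·40.1 = 184299.6
τ̂ = Σ Nₕx̄ₕ = 779119.5.

779119.5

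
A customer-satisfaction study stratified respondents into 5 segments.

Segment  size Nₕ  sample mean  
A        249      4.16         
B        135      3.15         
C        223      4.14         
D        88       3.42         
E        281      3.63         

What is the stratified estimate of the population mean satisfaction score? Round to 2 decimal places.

3.80

N = 249 + 135 + 223 + 88 + 281 = 976.
The stratified mean weights each stratum mean by its population share Nₕ/N.
Σ Nₕx̄ₕ = 249·4.16 + 135·3.15 + 223·4.14 + 88·3.42 + 281·3.63 = 1035.84 + 425.25 + 923.22 + 300.96 + 1020.03 = 3705.3.
Divide by N: 3705.3 / 976 = 3.7964... → 3.80.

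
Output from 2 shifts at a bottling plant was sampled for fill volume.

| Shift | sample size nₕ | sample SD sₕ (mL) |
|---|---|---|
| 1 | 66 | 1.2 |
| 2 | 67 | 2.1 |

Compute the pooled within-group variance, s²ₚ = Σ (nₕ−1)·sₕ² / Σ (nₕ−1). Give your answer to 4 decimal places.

2.9363

Degrees of freedom: 65 + 66 = 131.
Σ(nₕ−1)sₕ² = 65·1.44 + 66·4.41 = 384.66.
s²ₚ = 384.66 / 131 = 2.936336... → 2.9363.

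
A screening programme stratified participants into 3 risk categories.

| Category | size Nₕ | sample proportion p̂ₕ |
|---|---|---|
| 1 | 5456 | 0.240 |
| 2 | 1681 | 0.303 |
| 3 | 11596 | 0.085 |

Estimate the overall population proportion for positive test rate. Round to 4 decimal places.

Wₕ = Nₕ/N with N = 18733: 0.2913, 0.0897, 0.6190.
p̂_st = 0.2913·0.240 + 0.0897·0.303 + 0.6190·0.085 ≈ 0.149706... → 0.1497.

0.1497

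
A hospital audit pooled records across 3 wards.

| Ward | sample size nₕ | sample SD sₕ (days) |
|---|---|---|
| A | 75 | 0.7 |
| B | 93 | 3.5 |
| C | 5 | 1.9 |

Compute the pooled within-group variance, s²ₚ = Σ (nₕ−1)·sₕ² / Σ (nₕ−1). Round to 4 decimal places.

Degrees of freedom: 74 + 92 + 4 = 170.
Σ(nₕ−1)sₕ² = 74·0.49 + 92·12.25 + 4·3.61 = 1177.7.
s²ₚ = 1177.7 / 170 = 6.927647... → 6.9276.

6.9276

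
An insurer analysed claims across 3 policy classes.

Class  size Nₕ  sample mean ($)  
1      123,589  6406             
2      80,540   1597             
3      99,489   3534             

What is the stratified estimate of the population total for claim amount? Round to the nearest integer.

1271927640

1: 123589·6406 = 791711134
2: 80540·1597 = 128622380
3: 99489·3534 = 351594126
τ̂ = Σ Nₕx̄ₕ = 1271927640.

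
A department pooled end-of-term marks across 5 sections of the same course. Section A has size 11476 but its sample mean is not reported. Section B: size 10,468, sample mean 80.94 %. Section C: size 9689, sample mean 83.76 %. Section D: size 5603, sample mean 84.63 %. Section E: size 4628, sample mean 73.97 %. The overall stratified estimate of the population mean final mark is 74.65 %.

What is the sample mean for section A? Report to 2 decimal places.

N = 11476 + 10468 + 9689 + 5603 + 4628 = 41864.
Overall total = μ·N = 74.65·41864 = 3125147.6.
Subtract the known strata: 10468·80.94 + 9689·83.76 + 5603·84.63 + 4628·73.97 = 2475345.61.
Remaining total for section A: 3125147.6 − 2475345.61 = 649801.99.
Divide by its size: 649801.99 / 11476 = 56.6227... → 56.62.

56.62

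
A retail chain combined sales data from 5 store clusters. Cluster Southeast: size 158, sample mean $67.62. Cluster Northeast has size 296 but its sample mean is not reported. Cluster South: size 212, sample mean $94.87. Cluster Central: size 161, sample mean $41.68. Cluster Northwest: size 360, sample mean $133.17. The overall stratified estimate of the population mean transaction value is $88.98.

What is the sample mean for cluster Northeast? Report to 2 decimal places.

N = 158 + 296 + 212 + 161 + 360 = 1187.
Overall total = μ·N = 88.98·1187 = 105619.26.
Subtract the known strata: 158·67.62 + 212·94.87 + 161·41.68 + 360·133.17 = 85448.08.
Remaining total for cluster Northeast: 105619.26 − 85448.08 = 20171.18.
Divide by its size: 20171.18 / 296 = 68.1459... → 68.15.

68.15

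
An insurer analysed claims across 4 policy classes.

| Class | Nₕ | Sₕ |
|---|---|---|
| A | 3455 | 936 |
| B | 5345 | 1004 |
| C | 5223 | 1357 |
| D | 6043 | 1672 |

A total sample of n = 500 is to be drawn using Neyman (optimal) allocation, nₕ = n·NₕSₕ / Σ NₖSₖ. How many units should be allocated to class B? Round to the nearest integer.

Σ NₕSₕ = 3455·936 + 5345·1004 + 5223·1357 + 6043·1672 = 25791767.
Share for B: 5366380/25791767 = 0.20807.
n_B = 500 × 0.20807 = 104.033... → 104.

104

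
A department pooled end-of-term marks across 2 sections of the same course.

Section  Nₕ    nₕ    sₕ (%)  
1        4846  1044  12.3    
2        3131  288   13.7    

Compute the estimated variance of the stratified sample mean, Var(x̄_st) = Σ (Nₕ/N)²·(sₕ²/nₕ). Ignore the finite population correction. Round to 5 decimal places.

0.15388

N = 7977; Wₕ = Nₕ/N.
section 1: (4846/7977)²·12.3²/1044 = 0.05348073
section 2: (3131/7977)²·13.7²/288 = 0.10040044
Sum = 0.15388117 → 0.15388.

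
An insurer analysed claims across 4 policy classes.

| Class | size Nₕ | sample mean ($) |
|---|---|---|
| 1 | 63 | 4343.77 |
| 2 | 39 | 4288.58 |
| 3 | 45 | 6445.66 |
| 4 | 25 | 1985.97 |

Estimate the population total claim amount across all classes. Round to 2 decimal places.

Estimate total by summing Nₕ·x̄ₕ over strata.
63·4343.77 + 39·4288.58 + 45·6445.66 + 25·1985.97 = 273657.51 + 167254.62 + 290054.7 + 49649.25 = 780616.08.

780616.08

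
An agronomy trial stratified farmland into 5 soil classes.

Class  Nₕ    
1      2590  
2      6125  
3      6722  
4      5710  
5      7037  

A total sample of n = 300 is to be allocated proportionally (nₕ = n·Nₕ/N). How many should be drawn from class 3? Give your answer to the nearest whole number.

72

Share of class 3 = 6722/28184 = 0.23850.
Allocate 300 × 0.23850 = 71.551... → 72.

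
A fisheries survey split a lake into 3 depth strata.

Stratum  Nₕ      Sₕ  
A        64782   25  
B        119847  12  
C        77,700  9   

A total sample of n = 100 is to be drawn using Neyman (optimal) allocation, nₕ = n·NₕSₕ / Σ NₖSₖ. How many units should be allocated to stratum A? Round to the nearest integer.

Σ NₕSₕ = 64782·25 + 119847·12 + 77700·9 = 3757014.
Share for A: 1619550/3757014 = 0.43107.
n_A = 100 × 0.43107 = 43.107... → 43.

43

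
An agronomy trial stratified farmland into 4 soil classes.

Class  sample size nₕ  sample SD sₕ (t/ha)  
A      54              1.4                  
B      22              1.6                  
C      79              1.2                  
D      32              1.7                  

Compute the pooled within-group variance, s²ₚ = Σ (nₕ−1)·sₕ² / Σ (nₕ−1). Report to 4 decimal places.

1.9648

Degrees of freedom: 53 + 21 + 78 + 31 = 183.
Σ(nₕ−1)sₕ² = 53·1.96 + 21·2.56 + 78·1.44 + 31·2.89 = 359.55.
s²ₚ = 359.55 / 183 = 1.964754... → 1.9648.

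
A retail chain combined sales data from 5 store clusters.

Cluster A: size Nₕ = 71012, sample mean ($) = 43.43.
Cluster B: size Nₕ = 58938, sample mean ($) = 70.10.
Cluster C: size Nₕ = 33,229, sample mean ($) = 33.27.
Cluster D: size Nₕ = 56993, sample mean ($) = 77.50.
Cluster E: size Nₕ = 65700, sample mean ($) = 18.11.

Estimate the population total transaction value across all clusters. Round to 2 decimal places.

13927918.29

A: 71012·43.43 = 3084051.16
B: 58938·70.10 = 4131553.8
C: 33229·33.27 = 1105528.83
D: 56993·77.50 = 4416957.5
E: 65700·18.11 = 1189827
τ̂ = Σ Nₕx̄ₕ = 13927918.29.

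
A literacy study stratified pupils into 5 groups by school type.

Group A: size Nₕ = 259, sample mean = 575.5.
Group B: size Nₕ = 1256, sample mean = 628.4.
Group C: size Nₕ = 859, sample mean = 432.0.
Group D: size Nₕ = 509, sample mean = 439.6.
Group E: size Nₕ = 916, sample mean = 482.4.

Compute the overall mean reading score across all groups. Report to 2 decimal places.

N = 3799; weights Wₕ = Nₕ/N = (0.0682, 0.3306, 0.2261, 0.1340, 0.2411).
x̄_st = Σ Wₕ·x̄ₕ = 0.0682·575.5 + 0.3306·628.4 + 0.2261·432.0 + 0.1340·439.6 + 0.2411·482.4 ≈ 519.8862...
→ 519.89.

519.89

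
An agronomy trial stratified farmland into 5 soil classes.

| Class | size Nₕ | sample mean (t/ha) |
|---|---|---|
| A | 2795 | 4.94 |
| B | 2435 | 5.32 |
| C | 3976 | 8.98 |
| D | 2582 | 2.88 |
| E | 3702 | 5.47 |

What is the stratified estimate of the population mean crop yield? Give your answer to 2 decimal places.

5.82

N = 15490; weights Wₕ = Nₕ/N = (0.1804, 0.1572, 0.2567, 0.1667, 0.2390).
x̄_st = Σ Wₕ·x̄ₕ = 0.1804·4.94 + 0.1572·5.32 + 0.2567·8.98 + 0.1667·2.88 + 0.2390·5.47 ≈ 5.8200...
→ 5.82.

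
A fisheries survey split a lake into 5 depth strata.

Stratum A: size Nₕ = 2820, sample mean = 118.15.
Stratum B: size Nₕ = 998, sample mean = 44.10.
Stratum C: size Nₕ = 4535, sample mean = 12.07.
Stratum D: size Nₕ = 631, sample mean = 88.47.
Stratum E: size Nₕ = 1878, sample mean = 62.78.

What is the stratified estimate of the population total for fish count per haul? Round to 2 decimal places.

A: 2820·118.15 = 333183
B: 998·44.10 = 44011.8
C: 4535·12.07 = 54737.45
D: 631·88.47 = 55824.57
E: 1878·62.78 = 117900.84
τ̂ = Σ Nₕx̄ₕ = 605657.66.

605657.66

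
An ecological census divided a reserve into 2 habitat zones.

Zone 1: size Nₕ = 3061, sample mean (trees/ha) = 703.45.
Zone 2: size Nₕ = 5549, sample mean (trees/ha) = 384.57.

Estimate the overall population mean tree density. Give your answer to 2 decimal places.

N = 8610; weights Wₕ = Nₕ/N = (0.3555, 0.6445).
x̄_st = Σ Wₕ·x̄ₕ = 0.3555·703.45 + 0.6445·384.57 ≈ 497.9372...
→ 497.94.

497.94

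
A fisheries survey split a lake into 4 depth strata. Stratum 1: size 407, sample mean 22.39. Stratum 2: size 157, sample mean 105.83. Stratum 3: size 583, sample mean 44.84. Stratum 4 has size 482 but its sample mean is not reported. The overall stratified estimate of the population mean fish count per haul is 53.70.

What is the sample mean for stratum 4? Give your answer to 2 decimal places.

73.87

Σ Nₕx̄ₕ = N·μ, so 482·x̄_4 = 1629·53.70 − (407·22.39 + 157·105.83 + 583·44.84).
= 87477.3 − 51869.76 = 35607.54.
x̄_4 = 35607.54 / 482 = 73.8746... → 73.87.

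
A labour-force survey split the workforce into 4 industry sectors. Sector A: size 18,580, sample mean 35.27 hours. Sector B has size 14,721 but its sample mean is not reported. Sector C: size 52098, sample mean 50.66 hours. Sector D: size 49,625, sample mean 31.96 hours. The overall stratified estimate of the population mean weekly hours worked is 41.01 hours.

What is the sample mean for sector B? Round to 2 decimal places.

Σ Nₕx̄ₕ = N·μ, so 14721·x̄_B = 135024·41.01 − (18580·35.27 + 52098·50.66 + 49625·31.96).
= 5537334.24 − 4880616.28 = 656717.96.
x̄_B = 656717.96 / 14721 = 44.6110... → 44.61.

44.61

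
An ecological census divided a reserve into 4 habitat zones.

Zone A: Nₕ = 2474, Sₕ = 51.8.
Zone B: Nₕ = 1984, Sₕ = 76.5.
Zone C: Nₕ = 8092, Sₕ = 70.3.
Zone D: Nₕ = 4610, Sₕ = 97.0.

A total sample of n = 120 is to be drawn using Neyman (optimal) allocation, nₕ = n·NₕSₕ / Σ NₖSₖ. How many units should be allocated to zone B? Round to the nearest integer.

Σ NₕSₕ = 2474·51.8 + 1984·76.5 + 8092·70.3 + 4610·97.0 = 1295966.8.
Share for B: 151776/1295966.8 = 0.11711.
n_B = 120 × 0.11711 = 14.054... → 14.

14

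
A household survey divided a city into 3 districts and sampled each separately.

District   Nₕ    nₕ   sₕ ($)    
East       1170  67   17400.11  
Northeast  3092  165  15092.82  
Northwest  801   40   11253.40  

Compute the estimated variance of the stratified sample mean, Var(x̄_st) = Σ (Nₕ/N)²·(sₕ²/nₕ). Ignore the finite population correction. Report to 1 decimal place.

835454.2

N = 5063. Term for each stratum: Wₕ²sₕ²/nₕ.
Var(x̄_st) = 241315.4086 + 514896.5201 + 79242.2317 = 835454.1605 → 835454.2.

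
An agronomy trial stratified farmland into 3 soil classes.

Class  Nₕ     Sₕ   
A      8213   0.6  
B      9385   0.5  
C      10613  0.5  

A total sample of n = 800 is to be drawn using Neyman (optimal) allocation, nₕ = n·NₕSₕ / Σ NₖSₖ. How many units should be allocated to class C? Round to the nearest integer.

284

Σ NₕSₕ = 8213·0.6 + 9385·0.5 + 10613·0.5 = 14926.8.
Share for C: 5306.5/14926.8 = 0.35550.
n_C = 800 × 0.35550 = 284.401... → 284.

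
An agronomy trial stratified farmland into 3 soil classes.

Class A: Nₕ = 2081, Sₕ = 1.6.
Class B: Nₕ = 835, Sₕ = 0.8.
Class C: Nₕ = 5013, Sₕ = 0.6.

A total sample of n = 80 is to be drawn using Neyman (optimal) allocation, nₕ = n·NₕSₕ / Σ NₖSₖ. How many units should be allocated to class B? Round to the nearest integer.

8

Σ NₕSₕ = 2081·1.6 + 835·0.8 + 5013·0.6 = 7005.4.
Share for B: 668/7005.4 = 0.09536.
n_B = 80 × 0.09536 = 7.628... → 8.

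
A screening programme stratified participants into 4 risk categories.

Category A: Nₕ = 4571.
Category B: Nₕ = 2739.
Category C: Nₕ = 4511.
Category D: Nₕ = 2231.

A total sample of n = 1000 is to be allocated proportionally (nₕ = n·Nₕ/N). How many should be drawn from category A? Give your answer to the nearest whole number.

325

Share of category A = 4571/14052 = 0.32529.
Allocate 1000 × 0.32529 = 325.292... → 325.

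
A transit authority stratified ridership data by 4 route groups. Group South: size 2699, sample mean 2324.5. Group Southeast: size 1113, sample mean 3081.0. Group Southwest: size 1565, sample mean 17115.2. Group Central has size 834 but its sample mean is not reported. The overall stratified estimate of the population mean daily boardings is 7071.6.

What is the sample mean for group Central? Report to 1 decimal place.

N = 2699 + 1113 + 1565 + 834 = 6211.
Overall total = μ·N = 7071.6·6211 = 43921707.6.
Subtract the known strata: 2699·2324.5 + 1113·3081.0 + 1565·17115.2 = 36488266.5.
Remaining total for group Central: 43921707.6 − 36488266.5 = 7433441.1.
Divide by its size: 7433441.1 / 834 = 8912.999... → 8913.0.

8913.0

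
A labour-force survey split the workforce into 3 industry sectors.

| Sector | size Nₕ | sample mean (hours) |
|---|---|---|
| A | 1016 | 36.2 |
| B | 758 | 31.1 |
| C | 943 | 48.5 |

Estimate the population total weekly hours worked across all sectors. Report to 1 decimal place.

106088.5

A: 1016·36.2 = 36779.2
B: 758·31.1 = 23573.8
C: 943·48.5 = 45735.5
τ̂ = Σ Nₕx̄ₕ = 106088.5.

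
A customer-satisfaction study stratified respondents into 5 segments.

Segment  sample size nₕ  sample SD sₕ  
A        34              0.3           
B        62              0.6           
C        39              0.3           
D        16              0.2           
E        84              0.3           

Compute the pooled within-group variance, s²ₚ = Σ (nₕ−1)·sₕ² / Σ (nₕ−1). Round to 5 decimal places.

0.15835

A: (34−1)·0.3² = 33·0.09 = 2.97
B: (62−1)·0.6² = 61·0.36 = 21.96
C: (39−1)·0.3² = 38·0.09 = 3.42
D: (16−1)·0.2² = 15·0.04 = 0.6
E: (84−1)·0.3² = 83·0.09 = 7.47
Numerator = 36.42; denominator = Σ(nₕ−1) = 230.
s²ₚ = 36.42/230 = 0.1583478... → 0.15835.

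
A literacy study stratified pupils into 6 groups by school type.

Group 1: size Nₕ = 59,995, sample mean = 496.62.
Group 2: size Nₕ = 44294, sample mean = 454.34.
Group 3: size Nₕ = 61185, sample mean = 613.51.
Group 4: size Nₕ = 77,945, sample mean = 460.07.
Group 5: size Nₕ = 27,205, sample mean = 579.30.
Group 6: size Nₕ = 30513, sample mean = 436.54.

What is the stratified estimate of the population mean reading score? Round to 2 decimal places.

506.07

N = 59995 + 44294 + 61185 + 77945 + 27205 + 30513 = 301137.
The stratified mean weights each stratum mean by its population share Nₕ/N.
Σ Nₕx̄ₕ = 59995·496.62 + 44294·454.34 + 61185·613.51 + 77945·460.07 + 27205·579.30 + 30513·436.54 = 29794716.9 + 20124535.96 + 37537609.35 + 35860156.15 + 15759856.5 + 13320145.02 = 152397019.88.
Divide by N: 152397019.88 / 301137 = 506.0721... → 506.07.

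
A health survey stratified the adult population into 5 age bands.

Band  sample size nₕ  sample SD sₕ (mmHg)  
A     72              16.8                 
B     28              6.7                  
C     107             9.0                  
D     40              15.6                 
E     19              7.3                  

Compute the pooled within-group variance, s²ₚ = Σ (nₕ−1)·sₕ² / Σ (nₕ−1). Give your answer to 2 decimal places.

Degrees of freedom: 71 + 27 + 106 + 39 + 18 = 261.
Σ(nₕ−1)sₕ² = 71·282.24 + 27·44.89 + 106·81 + 39·243.36 + 18·53.29 = 40287.33.
s²ₚ = 40287.33 / 261 = 154.3576... → 154.36.

154.36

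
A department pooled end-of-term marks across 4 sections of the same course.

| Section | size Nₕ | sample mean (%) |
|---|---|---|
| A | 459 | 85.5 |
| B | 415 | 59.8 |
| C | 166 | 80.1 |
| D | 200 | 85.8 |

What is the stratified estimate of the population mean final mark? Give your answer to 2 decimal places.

x̄_st = (Σ Nₕx̄ₕ) / (Σ Nₕ) = (459·85.5 + 415·59.8 + 166·80.1 + 200·85.8) / 1240
= 94518.1 / 1240 = 76.2243... → 76.22.

76.22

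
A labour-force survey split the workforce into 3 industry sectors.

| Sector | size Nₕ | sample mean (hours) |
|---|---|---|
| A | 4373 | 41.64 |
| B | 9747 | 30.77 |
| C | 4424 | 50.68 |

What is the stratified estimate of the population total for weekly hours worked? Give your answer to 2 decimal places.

706215.23

A: 4373·41.64 = 182091.72
B: 9747·30.77 = 299915.19
C: 4424·50.68 = 224208.32
τ̂ = Σ Nₕx̄ₕ = 706215.23.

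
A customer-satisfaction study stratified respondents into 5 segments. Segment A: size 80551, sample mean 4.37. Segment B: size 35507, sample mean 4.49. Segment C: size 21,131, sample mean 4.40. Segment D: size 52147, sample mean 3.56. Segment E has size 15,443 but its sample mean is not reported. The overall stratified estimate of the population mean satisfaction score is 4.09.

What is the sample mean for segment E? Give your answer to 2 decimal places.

N = 80551 + 35507 + 21131 + 52147 + 15443 = 204779.
Overall total = μ·N = 4.09·204779 = 837546.11.
Subtract the known strata: 80551·4.37 + 35507·4.49 + 21131·4.40 + 52147·3.56 = 790054.02.
Remaining total for segment E: 837546.11 − 790054.02 = 47492.09.
Divide by its size: 47492.09 / 15443 = 3.0753... → 3.08.

3.08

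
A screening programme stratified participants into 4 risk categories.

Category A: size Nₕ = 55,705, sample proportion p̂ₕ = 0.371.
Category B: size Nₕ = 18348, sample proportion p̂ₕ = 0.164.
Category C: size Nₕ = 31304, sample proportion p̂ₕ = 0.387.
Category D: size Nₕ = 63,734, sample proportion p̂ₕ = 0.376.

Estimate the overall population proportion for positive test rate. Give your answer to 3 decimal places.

Wₕ = Nₕ/N with N = 169091: 0.3294, 0.1085, 0.1851, 0.3769.
p̂_st = 0.3294·0.371 + 0.1085·0.164 + 0.1851·0.387 + 0.3769·0.376 ≈ 0.35339... → 0.353.

0.353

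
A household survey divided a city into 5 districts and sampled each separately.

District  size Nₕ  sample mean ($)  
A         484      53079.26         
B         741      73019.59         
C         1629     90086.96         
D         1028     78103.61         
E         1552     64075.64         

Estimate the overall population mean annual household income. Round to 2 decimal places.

N = 5434; weights Wₕ = Nₕ/N = (0.0891, 0.1364, 0.2998, 0.1892, 0.2856).
x̄_st = Σ Wₕ·x̄ₕ = 0.0891·53079.26 + 0.1364·73019.59 + 0.2998·90086.96 + 0.1892·78103.61 + 0.2856·64075.64 ≈ 74767.2875...
→ 74767.29.

74767.29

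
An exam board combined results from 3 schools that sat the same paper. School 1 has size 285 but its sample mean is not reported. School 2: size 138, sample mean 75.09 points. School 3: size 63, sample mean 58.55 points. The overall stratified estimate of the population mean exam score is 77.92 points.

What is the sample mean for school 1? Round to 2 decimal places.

Σ Nₕx̄ₕ = N·μ, so 285·x̄_1 = 486·77.92 − (138·75.09 + 63·58.55).
= 37869.12 − 14051.07 = 23818.05.
x̄_1 = 23818.05 / 285 = 83.5721... → 83.57.

83.57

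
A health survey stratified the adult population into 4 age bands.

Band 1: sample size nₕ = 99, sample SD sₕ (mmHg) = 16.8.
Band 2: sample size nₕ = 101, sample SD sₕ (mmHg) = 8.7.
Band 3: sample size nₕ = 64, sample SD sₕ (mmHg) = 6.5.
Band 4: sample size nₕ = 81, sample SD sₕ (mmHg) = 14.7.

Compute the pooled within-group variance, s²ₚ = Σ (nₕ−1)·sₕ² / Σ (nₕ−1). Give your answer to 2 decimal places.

161.81

1: (99−1)·16.8² = 98·282.24 = 27659.52
2: (101−1)·8.7² = 100·75.69 = 7569
3: (64−1)·6.5² = 63·42.25 = 2661.75
4: (81−1)·14.7² = 80·216.09 = 17287.2
Numerator = 55177.47; denominator = Σ(nₕ−1) = 341.
s²ₚ = 55177.47/341 = 161.8108... → 161.81.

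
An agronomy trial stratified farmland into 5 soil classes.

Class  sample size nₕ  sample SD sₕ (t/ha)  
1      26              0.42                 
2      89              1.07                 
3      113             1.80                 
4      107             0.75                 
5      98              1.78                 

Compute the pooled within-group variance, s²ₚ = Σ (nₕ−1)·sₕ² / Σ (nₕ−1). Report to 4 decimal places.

1.9509

Degrees of freedom: 25 + 88 + 112 + 106 + 97 = 428.
Σ(nₕ−1)sₕ² = 25·0.1764 + 88·1.1449 + 112·3.24 + 106·0.5625 + 97·3.1684 = 835.001.
s²ₚ = 835.001 / 428 = 1.950937... → 1.9509.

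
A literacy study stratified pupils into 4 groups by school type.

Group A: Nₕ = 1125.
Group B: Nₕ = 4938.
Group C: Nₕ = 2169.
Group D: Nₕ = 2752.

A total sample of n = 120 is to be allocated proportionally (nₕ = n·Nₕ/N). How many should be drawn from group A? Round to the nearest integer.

12

N = 1125 + 4938 + 2169 + 2752 = 10984.
n_A = 120·1125/10984 = 12.291... → 12.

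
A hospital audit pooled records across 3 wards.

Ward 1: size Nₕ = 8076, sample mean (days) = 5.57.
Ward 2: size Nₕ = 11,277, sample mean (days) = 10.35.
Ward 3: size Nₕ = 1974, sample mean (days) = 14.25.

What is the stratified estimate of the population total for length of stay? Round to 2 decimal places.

189829.77

1: 8076·5.57 = 44983.32
2: 11277·10.35 = 116716.95
3: 1974·14.25 = 28129.5
τ̂ = Σ Nₕx̄ₕ = 189829.77.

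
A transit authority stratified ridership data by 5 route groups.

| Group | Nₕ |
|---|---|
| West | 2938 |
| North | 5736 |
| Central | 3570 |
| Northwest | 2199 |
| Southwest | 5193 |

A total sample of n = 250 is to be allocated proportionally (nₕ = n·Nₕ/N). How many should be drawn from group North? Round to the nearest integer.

73

Share of group North = 5736/19636 = 0.29212.
Allocate 250 × 0.29212 = 73.029... → 73.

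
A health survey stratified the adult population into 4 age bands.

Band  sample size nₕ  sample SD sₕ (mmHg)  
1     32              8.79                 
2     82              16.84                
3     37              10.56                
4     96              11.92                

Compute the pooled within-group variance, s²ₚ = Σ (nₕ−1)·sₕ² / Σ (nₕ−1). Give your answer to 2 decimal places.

176.45

1: (32−1)·8.79² = 31·77.2641 = 2395.1871
2: (82−1)·16.84² = 81·283.5856 = 22970.4336
3: (37−1)·10.56² = 36·111.5136 = 4014.4896
4: (96−1)·11.92² = 95·142.0864 = 13498.208
Numerator = 42878.3183; denominator = Σ(nₕ−1) = 243.
s²ₚ = 42878.3183/243 = 176.4540... → 176.45.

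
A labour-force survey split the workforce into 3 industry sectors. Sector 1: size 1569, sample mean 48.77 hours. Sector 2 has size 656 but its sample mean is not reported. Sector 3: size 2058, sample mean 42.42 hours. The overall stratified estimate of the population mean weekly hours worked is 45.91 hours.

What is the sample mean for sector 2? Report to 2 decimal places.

Σ Nₕx̄ₕ = N·μ, so 656·x̄_2 = 4283·45.91 − (1569·48.77 + 2058·42.42).
= 196632.53 − 163820.49 = 32812.04.
x̄_2 = 32812.04 / 656 = 50.0184... → 50.02.

50.02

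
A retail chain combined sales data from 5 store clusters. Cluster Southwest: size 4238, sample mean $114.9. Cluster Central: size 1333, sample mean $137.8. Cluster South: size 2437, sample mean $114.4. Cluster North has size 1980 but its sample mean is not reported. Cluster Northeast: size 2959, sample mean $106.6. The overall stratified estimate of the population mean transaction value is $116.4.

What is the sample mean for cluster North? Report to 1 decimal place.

N = 4238 + 1333 + 2437 + 1980 + 2959 = 12947.
Overall total = μ·N = 116.4·12947 = 1507030.8.
Subtract the known strata: 4238·114.9 + 1333·137.8 + 2437·114.4 + 2959·106.6 = 1264855.8.
Remaining total for cluster North: 1507030.8 − 1264855.8 = 242175.
Divide by its size: 242175 / 1980 = 122.311... → 122.3.

122.3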